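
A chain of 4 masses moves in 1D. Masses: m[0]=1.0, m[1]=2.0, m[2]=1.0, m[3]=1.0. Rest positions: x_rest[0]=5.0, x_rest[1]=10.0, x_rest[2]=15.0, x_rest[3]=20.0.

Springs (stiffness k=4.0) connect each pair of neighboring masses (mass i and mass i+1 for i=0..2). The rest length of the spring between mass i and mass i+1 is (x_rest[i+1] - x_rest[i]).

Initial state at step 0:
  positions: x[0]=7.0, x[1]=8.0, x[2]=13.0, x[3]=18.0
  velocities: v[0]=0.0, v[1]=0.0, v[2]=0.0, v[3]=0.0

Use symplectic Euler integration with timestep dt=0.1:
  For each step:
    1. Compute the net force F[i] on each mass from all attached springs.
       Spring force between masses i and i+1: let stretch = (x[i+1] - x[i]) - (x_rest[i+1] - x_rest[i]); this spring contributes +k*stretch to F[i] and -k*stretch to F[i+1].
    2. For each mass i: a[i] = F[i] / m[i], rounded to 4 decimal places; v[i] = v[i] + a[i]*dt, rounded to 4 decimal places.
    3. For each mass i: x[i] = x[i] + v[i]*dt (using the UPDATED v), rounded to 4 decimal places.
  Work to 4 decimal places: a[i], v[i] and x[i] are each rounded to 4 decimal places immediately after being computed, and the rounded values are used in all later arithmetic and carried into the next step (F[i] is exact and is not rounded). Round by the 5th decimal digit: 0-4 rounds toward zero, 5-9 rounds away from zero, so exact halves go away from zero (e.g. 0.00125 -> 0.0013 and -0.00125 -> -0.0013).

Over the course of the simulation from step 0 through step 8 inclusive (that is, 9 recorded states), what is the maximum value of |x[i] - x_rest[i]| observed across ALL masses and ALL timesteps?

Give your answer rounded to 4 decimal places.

Answer: 2.0178

Derivation:
Step 0: x=[7.0000 8.0000 13.0000 18.0000] v=[0.0000 0.0000 0.0000 0.0000]
Step 1: x=[6.8400 8.0800 13.0000 18.0000] v=[-1.6000 0.8000 0.0000 0.0000]
Step 2: x=[6.5296 8.2336 13.0032 18.0000] v=[-3.1040 1.5360 0.0320 0.0000]
Step 3: x=[6.0874 8.4485 13.0155 18.0001] v=[-4.4224 2.1491 0.1229 0.0013]
Step 4: x=[5.5396 8.7075 13.0445 18.0009] v=[-5.4780 2.5903 0.2899 0.0075]
Step 5: x=[4.9185 8.9899 13.0983 18.0034] v=[-6.2108 2.8241 0.5377 0.0249]
Step 6: x=[4.2603 9.2731 13.1839 18.0097] v=[-6.5822 2.8315 0.8564 0.0629]
Step 7: x=[3.6026 9.5342 13.3061 18.0230] v=[-6.5771 2.6111 1.2224 0.1326]
Step 8: x=[2.9822 9.7521 13.4661 18.0476] v=[-6.2045 2.1792 1.6004 0.2458]
Max displacement = 2.0178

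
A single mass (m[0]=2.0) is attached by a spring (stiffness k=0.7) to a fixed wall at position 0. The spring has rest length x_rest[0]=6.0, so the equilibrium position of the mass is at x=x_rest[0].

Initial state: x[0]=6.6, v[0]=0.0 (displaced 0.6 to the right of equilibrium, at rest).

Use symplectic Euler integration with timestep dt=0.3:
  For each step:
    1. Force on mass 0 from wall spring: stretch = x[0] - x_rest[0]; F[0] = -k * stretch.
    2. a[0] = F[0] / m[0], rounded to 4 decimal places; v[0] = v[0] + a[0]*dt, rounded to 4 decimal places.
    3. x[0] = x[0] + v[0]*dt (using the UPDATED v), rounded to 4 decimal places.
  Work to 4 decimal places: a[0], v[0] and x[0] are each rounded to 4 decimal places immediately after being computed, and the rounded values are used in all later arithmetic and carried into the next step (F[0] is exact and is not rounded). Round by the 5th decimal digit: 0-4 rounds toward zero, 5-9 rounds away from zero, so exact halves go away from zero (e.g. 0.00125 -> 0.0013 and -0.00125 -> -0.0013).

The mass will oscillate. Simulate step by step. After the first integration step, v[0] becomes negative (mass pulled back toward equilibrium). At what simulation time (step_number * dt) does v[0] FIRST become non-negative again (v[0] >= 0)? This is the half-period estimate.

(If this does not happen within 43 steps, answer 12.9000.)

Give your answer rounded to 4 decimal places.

Answer: 5.4000

Derivation:
Step 0: x=[6.6000] v=[0.0000]
Step 1: x=[6.5811] v=[-0.0630]
Step 2: x=[6.5439] v=[-0.1240]
Step 3: x=[6.4896] v=[-0.1811]
Step 4: x=[6.4199] v=[-0.2325]
Step 5: x=[6.3369] v=[-0.2766]
Step 6: x=[6.2433] v=[-0.3120]
Step 7: x=[6.1420] v=[-0.3376]
Step 8: x=[6.0363] v=[-0.3525]
Step 9: x=[5.9294] v=[-0.3563]
Step 10: x=[5.8247] v=[-0.3489]
Step 11: x=[5.7256] v=[-0.3305]
Step 12: x=[5.6351] v=[-0.3017]
Step 13: x=[5.5561] v=[-0.2634]
Step 14: x=[5.4911] v=[-0.2168]
Step 15: x=[5.4421] v=[-0.1634]
Step 16: x=[5.4107] v=[-0.1048]
Step 17: x=[5.3978] v=[-0.0429]
Step 18: x=[5.4039] v=[0.0203]
First v>=0 after going negative at step 18, time=5.4000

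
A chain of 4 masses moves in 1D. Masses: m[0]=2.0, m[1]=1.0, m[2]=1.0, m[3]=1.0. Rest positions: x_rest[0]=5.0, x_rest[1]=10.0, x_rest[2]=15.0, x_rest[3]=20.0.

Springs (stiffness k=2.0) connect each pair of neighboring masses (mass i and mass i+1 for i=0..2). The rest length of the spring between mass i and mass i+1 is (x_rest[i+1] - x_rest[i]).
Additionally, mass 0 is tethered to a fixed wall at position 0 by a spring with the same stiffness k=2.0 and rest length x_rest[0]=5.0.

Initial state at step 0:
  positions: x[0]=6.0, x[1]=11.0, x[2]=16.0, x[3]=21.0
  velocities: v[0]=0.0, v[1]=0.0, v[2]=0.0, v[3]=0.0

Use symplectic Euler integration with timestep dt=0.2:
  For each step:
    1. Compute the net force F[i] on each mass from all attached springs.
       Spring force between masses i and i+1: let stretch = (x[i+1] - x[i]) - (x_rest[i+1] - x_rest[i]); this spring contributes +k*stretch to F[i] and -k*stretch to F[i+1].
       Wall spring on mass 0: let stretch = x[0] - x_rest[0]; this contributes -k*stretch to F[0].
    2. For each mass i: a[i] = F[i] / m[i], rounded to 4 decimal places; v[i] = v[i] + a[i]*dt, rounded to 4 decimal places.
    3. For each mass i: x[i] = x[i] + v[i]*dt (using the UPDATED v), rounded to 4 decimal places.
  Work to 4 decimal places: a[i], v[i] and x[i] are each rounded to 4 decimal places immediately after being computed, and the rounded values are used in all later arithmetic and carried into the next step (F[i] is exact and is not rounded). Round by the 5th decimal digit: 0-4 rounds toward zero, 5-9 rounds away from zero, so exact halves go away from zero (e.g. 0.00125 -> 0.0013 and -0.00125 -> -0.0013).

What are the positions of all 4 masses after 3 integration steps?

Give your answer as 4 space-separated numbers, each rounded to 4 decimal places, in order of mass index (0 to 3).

Answer: 5.7756 10.9848 15.9997 21.0000

Derivation:
Step 0: x=[6.0000 11.0000 16.0000 21.0000] v=[0.0000 0.0000 0.0000 0.0000]
Step 1: x=[5.9600 11.0000 16.0000 21.0000] v=[-0.2000 0.0000 0.0000 0.0000]
Step 2: x=[5.8832 10.9968 16.0000 21.0000] v=[-0.3840 -0.0160 0.0000 0.0000]
Step 3: x=[5.7756 10.9848 15.9997 21.0000] v=[-0.5379 -0.0602 -0.0013 0.0000]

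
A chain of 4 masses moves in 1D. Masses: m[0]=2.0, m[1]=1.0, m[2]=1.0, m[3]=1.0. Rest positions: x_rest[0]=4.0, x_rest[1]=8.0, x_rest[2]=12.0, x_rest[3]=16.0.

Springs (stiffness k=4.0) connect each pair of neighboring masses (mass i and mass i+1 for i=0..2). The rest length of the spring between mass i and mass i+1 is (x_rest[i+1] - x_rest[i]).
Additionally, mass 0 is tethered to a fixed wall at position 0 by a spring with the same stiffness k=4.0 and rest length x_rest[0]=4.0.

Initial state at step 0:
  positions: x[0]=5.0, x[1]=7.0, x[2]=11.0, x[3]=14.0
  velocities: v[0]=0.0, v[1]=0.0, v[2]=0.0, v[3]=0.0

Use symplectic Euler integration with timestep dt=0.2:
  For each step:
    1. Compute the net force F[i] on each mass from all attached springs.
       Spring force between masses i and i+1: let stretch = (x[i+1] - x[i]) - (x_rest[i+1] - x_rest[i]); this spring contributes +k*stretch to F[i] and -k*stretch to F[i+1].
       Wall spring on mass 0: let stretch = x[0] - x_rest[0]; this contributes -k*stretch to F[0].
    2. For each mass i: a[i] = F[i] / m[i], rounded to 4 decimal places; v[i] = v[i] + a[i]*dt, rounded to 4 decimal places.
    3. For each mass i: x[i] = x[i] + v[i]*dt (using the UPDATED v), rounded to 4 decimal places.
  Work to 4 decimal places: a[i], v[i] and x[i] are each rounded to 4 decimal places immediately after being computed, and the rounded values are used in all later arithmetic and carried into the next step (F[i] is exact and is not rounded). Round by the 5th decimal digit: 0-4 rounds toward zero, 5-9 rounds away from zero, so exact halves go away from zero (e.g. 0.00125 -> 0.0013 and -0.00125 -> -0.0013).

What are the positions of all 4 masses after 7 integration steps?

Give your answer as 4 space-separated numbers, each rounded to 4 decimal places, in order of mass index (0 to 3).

Answer: 2.8240 6.8868 12.3437 15.8505

Derivation:
Step 0: x=[5.0000 7.0000 11.0000 14.0000] v=[0.0000 0.0000 0.0000 0.0000]
Step 1: x=[4.7600 7.3200 10.8400 14.1600] v=[-1.2000 1.6000 -0.8000 0.8000]
Step 2: x=[4.3440 7.7936 10.6480 14.4288] v=[-2.0800 2.3680 -0.9600 1.3440]
Step 3: x=[3.8564 8.1720 10.6042 14.7327] v=[-2.4378 1.8918 -0.2189 1.5194]
Step 4: x=[3.4056 8.2490 10.8318 15.0160] v=[-2.2541 0.3851 1.1381 1.4166]
Step 5: x=[3.0698 7.9643 11.3156 15.2698] v=[-1.6790 -1.4234 2.4192 1.2692]
Step 6: x=[2.8800 7.4327 11.8959 15.5310] v=[-0.9491 -2.6580 2.9015 1.3058]
Step 7: x=[2.8240 6.8868 12.3437 15.8505] v=[-0.2800 -2.7296 2.2390 1.5977]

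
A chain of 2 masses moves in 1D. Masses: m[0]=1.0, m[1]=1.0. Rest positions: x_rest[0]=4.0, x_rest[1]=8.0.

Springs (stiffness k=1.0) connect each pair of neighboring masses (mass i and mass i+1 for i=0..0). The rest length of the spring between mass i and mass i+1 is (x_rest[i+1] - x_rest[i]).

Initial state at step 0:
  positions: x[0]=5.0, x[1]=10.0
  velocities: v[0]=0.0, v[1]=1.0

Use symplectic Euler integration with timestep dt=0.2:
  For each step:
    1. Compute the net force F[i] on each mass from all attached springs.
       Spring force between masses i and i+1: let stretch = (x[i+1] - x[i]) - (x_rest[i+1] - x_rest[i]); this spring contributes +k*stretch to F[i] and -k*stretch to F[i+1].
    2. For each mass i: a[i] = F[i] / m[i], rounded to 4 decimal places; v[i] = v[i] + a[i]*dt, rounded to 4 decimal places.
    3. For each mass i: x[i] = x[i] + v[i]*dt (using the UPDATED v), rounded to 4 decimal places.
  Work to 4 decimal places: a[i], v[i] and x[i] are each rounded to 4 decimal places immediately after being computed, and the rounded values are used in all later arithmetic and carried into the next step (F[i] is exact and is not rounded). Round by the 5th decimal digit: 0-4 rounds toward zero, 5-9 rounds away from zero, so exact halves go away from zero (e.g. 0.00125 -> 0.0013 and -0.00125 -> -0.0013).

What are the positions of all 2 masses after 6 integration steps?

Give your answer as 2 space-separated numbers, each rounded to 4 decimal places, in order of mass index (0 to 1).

Answer: 5.8826 10.3174

Derivation:
Step 0: x=[5.0000 10.0000] v=[0.0000 1.0000]
Step 1: x=[5.0400 10.1600] v=[0.2000 0.8000]
Step 2: x=[5.1248 10.2752] v=[0.4240 0.5760]
Step 3: x=[5.2556 10.3444] v=[0.6541 0.3459]
Step 4: x=[5.4300 10.3700] v=[0.8719 0.1281]
Step 5: x=[5.6420 10.3580] v=[1.0599 -0.0599]
Step 6: x=[5.8826 10.3174] v=[1.2031 -0.2031]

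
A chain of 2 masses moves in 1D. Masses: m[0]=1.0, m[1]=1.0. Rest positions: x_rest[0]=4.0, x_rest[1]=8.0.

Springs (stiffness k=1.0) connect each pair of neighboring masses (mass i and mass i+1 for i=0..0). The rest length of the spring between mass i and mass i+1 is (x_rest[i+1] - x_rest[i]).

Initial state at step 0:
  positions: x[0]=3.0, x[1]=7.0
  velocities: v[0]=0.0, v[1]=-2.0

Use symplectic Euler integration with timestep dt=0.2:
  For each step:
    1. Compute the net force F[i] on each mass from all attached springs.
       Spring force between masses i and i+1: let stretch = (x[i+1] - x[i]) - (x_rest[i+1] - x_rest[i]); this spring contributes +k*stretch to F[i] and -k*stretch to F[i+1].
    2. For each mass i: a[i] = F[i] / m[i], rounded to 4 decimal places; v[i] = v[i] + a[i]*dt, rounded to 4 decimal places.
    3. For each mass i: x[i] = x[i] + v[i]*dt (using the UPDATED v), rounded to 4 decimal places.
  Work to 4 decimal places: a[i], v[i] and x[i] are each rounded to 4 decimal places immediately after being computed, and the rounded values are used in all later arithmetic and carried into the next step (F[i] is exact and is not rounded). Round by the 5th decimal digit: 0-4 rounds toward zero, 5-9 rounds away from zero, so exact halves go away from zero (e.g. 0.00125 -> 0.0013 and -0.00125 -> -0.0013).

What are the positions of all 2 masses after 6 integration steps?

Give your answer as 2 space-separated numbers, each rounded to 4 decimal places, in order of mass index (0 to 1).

Step 0: x=[3.0000 7.0000] v=[0.0000 -2.0000]
Step 1: x=[3.0000 6.6000] v=[0.0000 -2.0000]
Step 2: x=[2.9840 6.2160] v=[-0.0800 -1.9200]
Step 3: x=[2.9373 5.8627] v=[-0.2336 -1.7664]
Step 4: x=[2.8476 5.5524] v=[-0.4485 -1.5515]
Step 5: x=[2.7061 5.2939] v=[-0.7075 -1.2925]
Step 6: x=[2.5081 5.0919] v=[-0.9899 -1.0101]

Answer: 2.5081 5.0919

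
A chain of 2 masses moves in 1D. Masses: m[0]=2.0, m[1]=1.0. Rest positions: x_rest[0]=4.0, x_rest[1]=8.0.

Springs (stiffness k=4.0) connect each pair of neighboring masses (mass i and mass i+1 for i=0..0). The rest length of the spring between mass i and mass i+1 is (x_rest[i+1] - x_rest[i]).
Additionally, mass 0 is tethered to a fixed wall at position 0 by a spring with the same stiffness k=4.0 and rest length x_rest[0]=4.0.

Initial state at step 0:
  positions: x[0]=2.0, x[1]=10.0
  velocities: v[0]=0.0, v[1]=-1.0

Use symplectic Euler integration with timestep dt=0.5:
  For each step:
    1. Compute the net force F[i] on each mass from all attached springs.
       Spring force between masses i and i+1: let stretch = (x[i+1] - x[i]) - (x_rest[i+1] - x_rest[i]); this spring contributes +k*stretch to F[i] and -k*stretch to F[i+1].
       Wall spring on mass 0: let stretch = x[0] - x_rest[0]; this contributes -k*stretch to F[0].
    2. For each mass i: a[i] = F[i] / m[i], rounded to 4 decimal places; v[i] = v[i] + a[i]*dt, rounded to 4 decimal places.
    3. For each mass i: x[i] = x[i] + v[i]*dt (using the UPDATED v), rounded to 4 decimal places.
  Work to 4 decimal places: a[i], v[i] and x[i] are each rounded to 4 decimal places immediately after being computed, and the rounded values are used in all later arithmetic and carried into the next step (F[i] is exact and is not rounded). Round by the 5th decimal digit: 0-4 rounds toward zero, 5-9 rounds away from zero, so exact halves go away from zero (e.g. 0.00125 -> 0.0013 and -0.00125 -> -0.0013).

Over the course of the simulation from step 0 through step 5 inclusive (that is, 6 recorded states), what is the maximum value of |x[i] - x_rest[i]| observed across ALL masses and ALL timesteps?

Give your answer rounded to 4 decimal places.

Answer: 3.5000

Derivation:
Step 0: x=[2.0000 10.0000] v=[0.0000 -1.0000]
Step 1: x=[5.0000 5.5000] v=[6.0000 -9.0000]
Step 2: x=[5.7500 4.5000] v=[1.5000 -2.0000]
Step 3: x=[3.0000 8.7500] v=[-5.5000 8.5000]
Step 4: x=[1.6250 11.2500] v=[-2.7500 5.0000]
Step 5: x=[4.2500 8.1250] v=[5.2500 -6.2500]
Max displacement = 3.5000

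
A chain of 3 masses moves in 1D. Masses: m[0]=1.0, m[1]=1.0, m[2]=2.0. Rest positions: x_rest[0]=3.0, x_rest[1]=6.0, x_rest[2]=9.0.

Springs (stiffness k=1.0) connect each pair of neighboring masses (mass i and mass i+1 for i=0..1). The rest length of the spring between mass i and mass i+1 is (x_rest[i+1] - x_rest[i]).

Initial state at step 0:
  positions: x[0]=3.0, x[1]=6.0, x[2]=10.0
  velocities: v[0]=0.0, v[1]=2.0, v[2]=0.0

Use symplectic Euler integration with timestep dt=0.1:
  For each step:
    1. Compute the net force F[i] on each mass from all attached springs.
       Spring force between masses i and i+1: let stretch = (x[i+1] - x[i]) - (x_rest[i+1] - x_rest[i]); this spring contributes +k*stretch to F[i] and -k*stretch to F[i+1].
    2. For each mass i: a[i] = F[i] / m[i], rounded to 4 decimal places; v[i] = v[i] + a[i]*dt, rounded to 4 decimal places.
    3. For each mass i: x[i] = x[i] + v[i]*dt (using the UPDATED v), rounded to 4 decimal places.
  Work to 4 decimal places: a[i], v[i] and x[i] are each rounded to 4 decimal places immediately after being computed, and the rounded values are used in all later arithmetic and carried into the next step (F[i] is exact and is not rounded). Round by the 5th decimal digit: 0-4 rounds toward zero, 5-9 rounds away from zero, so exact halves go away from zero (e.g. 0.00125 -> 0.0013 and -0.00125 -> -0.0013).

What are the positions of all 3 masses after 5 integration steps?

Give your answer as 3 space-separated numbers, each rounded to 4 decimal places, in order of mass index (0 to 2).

Step 0: x=[3.0000 6.0000 10.0000] v=[0.0000 2.0000 0.0000]
Step 1: x=[3.0000 6.2100 9.9950] v=[0.0000 2.1000 -0.0500]
Step 2: x=[3.0021 6.4258 9.9861] v=[0.0210 2.1575 -0.0893]
Step 3: x=[3.0084 6.6429 9.9744] v=[0.0634 2.1712 -0.1173]
Step 4: x=[3.0211 6.8570 9.9610] v=[0.1269 2.1409 -0.1339]
Step 5: x=[3.0422 7.0638 9.9471] v=[0.2105 2.0677 -0.1391]

Answer: 3.0422 7.0638 9.9471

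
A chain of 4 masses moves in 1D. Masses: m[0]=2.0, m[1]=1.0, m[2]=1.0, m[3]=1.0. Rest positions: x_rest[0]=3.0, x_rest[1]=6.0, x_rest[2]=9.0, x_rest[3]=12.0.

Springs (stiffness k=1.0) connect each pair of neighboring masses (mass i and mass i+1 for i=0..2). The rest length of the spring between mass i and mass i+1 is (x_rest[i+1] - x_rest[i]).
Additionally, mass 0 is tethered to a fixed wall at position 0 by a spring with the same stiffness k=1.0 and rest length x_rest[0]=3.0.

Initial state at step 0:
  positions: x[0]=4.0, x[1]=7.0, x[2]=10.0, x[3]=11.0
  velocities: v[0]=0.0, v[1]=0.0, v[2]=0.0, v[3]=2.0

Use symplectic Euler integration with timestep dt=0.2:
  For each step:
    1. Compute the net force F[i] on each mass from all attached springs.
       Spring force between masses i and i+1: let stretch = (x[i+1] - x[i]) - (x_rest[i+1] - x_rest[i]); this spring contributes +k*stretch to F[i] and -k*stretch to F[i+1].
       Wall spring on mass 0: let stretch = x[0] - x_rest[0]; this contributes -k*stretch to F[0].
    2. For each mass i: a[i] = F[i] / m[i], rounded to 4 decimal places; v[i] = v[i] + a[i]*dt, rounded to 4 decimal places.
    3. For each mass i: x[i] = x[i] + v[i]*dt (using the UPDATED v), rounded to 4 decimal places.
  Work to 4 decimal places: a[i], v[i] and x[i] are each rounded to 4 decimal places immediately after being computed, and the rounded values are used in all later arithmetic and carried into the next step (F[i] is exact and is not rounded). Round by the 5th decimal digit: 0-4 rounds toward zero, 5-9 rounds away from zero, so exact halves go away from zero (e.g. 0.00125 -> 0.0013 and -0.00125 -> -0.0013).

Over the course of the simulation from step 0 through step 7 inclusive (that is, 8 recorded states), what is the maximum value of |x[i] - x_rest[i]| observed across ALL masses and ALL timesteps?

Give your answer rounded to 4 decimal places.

Answer: 2.6071

Derivation:
Step 0: x=[4.0000 7.0000 10.0000 11.0000] v=[0.0000 0.0000 0.0000 2.0000]
Step 1: x=[3.9800 7.0000 9.9200 11.4800] v=[-0.1000 0.0000 -0.4000 2.4000]
Step 2: x=[3.9408 6.9960 9.7856 12.0176] v=[-0.1960 -0.0200 -0.6720 2.6880]
Step 3: x=[3.8839 6.9814 9.6289 12.5859] v=[-0.2846 -0.0731 -0.7835 2.8416]
Step 4: x=[3.8113 6.9488 9.4846 13.1559] v=[-0.3632 -0.1631 -0.7216 2.8502]
Step 5: x=[3.7252 6.8921 9.3857 13.6991] v=[-0.4306 -0.2834 -0.4945 2.7159]
Step 6: x=[3.6279 6.8085 9.3596 14.1897] v=[-0.4864 -0.4181 -0.1305 2.4532]
Step 7: x=[3.5217 6.6997 9.4247 14.6071] v=[-0.5311 -0.5440 0.3253 2.0872]
Max displacement = 2.6071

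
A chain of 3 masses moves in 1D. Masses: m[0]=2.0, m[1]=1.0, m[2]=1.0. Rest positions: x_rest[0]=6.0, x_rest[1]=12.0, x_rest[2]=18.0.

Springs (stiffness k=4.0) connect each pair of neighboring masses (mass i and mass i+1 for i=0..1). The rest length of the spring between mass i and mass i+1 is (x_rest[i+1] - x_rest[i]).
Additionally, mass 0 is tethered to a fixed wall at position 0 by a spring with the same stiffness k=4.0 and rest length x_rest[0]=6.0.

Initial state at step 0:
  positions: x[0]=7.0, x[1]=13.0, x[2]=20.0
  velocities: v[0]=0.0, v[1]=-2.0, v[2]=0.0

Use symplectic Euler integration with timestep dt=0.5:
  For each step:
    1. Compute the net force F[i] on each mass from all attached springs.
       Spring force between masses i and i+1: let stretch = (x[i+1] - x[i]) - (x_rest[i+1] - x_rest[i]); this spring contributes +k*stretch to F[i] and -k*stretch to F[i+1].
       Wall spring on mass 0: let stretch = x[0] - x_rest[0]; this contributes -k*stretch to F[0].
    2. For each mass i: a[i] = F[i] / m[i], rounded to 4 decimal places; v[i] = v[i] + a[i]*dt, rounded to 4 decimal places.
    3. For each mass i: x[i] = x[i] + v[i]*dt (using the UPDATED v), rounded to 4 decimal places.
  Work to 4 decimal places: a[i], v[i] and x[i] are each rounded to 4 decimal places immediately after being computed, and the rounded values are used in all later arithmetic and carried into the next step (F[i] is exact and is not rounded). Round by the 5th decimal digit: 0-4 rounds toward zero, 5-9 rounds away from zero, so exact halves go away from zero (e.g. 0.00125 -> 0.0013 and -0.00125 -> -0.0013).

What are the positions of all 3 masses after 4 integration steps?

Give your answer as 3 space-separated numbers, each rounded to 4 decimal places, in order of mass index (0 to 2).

Step 0: x=[7.0000 13.0000 20.0000] v=[0.0000 -2.0000 0.0000]
Step 1: x=[6.5000 13.0000 19.0000] v=[-1.0000 0.0000 -2.0000]
Step 2: x=[6.0000 12.5000 18.0000] v=[-1.0000 -1.0000 -2.0000]
Step 3: x=[5.7500 11.0000 17.5000] v=[-0.5000 -3.0000 -1.0000]
Step 4: x=[5.2500 10.7500 16.5000] v=[-1.0000 -0.5000 -2.0000]

Answer: 5.2500 10.7500 16.5000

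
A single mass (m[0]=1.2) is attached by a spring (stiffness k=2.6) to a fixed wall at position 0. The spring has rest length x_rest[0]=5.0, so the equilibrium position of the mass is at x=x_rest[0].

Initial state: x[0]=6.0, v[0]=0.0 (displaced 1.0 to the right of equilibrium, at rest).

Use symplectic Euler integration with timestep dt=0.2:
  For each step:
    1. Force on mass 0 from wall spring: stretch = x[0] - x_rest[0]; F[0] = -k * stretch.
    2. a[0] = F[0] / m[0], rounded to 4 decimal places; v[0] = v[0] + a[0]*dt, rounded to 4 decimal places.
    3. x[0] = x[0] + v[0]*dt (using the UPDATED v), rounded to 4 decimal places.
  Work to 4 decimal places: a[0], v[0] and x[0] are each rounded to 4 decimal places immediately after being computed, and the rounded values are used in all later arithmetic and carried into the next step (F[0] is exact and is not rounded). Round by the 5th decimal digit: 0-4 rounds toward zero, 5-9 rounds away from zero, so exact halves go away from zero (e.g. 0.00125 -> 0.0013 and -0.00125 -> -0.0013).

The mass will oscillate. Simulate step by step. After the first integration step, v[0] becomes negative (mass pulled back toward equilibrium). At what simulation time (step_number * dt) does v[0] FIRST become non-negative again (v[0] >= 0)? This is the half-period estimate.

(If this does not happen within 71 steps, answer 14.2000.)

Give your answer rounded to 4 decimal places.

Step 0: x=[6.0000] v=[0.0000]
Step 1: x=[5.9133] v=[-0.4333]
Step 2: x=[5.7475] v=[-0.8291]
Step 3: x=[5.5169] v=[-1.1530]
Step 4: x=[5.2415] v=[-1.3770]
Step 5: x=[4.9452] v=[-1.4817]
Step 6: x=[4.6536] v=[-1.4580]
Step 7: x=[4.3920] v=[-1.3079]
Step 8: x=[4.1831] v=[-1.0444]
Step 9: x=[4.0450] v=[-0.6904]
Step 10: x=[3.9897] v=[-0.2766]
Step 11: x=[4.0219] v=[0.1612]
First v>=0 after going negative at step 11, time=2.2000

Answer: 2.2000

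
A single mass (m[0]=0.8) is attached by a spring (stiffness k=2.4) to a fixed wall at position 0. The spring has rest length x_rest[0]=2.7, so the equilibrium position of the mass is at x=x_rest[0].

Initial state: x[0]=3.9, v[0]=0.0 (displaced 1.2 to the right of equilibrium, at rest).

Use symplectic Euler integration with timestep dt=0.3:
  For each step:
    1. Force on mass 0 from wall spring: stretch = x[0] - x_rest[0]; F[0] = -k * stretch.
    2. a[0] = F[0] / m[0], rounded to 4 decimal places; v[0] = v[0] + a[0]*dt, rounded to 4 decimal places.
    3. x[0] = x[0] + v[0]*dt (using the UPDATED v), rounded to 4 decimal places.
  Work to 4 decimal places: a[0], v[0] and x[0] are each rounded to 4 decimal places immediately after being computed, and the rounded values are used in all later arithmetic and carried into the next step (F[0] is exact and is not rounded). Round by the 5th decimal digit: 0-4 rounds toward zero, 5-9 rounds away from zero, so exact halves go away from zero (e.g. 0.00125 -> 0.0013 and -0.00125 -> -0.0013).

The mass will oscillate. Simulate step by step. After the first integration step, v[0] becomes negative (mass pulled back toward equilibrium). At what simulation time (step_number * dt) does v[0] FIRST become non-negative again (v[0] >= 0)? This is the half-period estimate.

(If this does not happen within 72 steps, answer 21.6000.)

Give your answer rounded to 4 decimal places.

Step 0: x=[3.9000] v=[0.0000]
Step 1: x=[3.5760] v=[-1.0800]
Step 2: x=[3.0155] v=[-1.8684]
Step 3: x=[2.3698] v=[-2.1524]
Step 4: x=[1.8132] v=[-1.8552]
Step 5: x=[1.4961] v=[-1.0571]
Step 6: x=[1.5040] v=[0.0264]
First v>=0 after going negative at step 6, time=1.8000

Answer: 1.8000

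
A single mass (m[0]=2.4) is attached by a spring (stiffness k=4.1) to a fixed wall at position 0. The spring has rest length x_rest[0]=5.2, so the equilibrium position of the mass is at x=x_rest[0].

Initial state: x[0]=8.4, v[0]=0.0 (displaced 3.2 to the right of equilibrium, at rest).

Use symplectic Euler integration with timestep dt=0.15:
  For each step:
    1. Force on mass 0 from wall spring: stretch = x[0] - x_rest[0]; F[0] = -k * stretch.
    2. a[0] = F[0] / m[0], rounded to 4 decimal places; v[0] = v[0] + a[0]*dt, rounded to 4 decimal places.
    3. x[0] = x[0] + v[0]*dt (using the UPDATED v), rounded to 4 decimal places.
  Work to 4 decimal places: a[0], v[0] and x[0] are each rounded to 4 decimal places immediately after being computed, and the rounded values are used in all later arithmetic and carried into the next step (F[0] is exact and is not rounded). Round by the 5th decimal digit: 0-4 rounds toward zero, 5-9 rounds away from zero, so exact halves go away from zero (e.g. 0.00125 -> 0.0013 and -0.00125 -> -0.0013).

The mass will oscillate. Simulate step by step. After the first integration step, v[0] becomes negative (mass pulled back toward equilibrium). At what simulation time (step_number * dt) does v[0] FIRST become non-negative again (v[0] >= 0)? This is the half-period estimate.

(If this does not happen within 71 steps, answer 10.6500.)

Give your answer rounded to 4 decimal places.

Step 0: x=[8.4000] v=[0.0000]
Step 1: x=[8.2770] v=[-0.8200]
Step 2: x=[8.0357] v=[-1.6085]
Step 3: x=[7.6854] v=[-2.3351]
Step 4: x=[7.2396] v=[-2.9720]
Step 5: x=[6.7154] v=[-3.4946]
Step 6: x=[6.1330] v=[-3.8829]
Step 7: x=[5.5147] v=[-4.1220]
Step 8: x=[4.8843] v=[-4.2026]
Step 9: x=[4.2660] v=[-4.1217]
Step 10: x=[3.6836] v=[-3.8824]
Step 11: x=[3.1595] v=[-3.4938]
Step 12: x=[2.7139] v=[-2.9709]
Step 13: x=[2.3638] v=[-2.3338]
Step 14: x=[2.1228] v=[-1.6070]
Step 15: x=[2.0000] v=[-0.8185]
Step 16: x=[2.0002] v=[0.0015]
First v>=0 after going negative at step 16, time=2.4000

Answer: 2.4000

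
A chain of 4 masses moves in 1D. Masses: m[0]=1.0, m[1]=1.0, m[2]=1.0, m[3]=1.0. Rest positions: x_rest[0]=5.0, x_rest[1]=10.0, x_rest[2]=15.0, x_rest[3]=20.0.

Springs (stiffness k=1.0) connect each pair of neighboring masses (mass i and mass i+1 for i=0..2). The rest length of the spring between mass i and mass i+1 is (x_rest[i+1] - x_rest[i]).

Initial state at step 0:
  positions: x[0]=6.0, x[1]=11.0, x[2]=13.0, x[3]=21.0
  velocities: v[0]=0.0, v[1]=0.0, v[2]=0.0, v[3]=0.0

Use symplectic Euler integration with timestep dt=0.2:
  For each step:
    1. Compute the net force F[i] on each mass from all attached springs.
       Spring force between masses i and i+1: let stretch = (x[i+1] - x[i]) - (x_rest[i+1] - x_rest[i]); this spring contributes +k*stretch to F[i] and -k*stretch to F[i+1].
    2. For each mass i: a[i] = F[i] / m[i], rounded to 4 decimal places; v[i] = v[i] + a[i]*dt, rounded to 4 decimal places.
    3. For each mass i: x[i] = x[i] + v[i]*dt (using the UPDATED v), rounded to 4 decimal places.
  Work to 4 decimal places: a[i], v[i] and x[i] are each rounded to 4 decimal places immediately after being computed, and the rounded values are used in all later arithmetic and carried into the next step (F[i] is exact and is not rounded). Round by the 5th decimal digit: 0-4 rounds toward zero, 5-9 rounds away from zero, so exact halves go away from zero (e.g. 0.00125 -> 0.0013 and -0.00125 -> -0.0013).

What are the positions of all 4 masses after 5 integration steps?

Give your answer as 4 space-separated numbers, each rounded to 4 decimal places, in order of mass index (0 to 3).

Answer: 5.8575 9.7950 15.6899 19.6576

Derivation:
Step 0: x=[6.0000 11.0000 13.0000 21.0000] v=[0.0000 0.0000 0.0000 0.0000]
Step 1: x=[6.0000 10.8800 13.2400 20.8800] v=[0.0000 -0.6000 1.2000 -0.6000]
Step 2: x=[5.9952 10.6592 13.6912 20.6544] v=[-0.0240 -1.1040 2.2560 -1.1280]
Step 3: x=[5.9770 10.3731 14.2996 20.3503] v=[-0.0912 -1.4304 3.0422 -1.5206]
Step 4: x=[5.9346 10.0682 14.9930 20.0042] v=[-0.2120 -1.5243 3.4670 -1.7307]
Step 5: x=[5.8575 9.7950 15.6899 19.6576] v=[-0.3853 -1.3661 3.4843 -1.7329]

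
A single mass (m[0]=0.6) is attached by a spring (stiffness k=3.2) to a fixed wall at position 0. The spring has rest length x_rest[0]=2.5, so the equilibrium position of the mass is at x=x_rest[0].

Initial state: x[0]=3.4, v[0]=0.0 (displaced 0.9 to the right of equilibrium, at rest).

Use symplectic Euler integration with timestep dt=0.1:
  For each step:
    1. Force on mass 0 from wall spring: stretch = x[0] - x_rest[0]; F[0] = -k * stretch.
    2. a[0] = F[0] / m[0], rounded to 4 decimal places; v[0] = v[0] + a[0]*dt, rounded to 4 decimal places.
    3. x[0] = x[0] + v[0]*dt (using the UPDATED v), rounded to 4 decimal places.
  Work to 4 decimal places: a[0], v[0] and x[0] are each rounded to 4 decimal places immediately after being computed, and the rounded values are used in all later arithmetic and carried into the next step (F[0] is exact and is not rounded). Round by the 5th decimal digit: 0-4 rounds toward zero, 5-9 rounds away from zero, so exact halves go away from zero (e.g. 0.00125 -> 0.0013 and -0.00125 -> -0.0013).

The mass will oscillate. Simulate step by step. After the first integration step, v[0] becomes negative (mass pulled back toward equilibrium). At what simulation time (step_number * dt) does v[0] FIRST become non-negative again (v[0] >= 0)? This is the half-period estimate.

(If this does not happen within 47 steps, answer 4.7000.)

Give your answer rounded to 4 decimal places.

Step 0: x=[3.4000] v=[0.0000]
Step 1: x=[3.3520] v=[-0.4800]
Step 2: x=[3.2586] v=[-0.9344]
Step 3: x=[3.1247] v=[-1.3390]
Step 4: x=[2.9575] v=[-1.6722]
Step 5: x=[2.7659] v=[-1.9162]
Step 6: x=[2.5601] v=[-2.0580]
Step 7: x=[2.3511] v=[-2.0901]
Step 8: x=[2.1500] v=[-2.0107]
Step 9: x=[1.9676] v=[-1.8240]
Step 10: x=[1.8136] v=[-1.5401]
Step 11: x=[1.6962] v=[-1.1740]
Step 12: x=[1.6217] v=[-0.7453]
Step 13: x=[1.5940] v=[-0.2769]
Step 14: x=[1.6146] v=[0.2063]
First v>=0 after going negative at step 14, time=1.4000

Answer: 1.4000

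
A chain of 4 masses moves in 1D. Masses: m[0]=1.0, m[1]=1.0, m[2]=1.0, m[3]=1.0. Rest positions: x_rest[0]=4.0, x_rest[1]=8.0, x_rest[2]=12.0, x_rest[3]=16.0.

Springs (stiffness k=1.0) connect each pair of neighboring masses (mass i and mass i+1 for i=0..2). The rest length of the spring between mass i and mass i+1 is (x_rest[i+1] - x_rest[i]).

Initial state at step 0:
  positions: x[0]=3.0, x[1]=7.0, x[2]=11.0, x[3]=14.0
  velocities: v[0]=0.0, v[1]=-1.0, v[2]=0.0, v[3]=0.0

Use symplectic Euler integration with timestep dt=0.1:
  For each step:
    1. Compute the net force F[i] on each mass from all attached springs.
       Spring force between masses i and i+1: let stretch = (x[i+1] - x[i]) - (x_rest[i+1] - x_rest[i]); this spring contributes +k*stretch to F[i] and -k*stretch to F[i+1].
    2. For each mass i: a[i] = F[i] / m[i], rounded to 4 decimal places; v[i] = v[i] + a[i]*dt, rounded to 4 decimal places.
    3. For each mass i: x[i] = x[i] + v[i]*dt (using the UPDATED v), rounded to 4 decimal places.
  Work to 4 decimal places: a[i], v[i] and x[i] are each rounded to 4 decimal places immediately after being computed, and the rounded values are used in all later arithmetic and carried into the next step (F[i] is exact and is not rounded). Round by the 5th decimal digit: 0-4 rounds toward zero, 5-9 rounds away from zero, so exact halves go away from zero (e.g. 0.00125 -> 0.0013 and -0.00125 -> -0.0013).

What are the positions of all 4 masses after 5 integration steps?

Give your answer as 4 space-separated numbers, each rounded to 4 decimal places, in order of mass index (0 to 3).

Answer: 2.9805 6.5353 10.8410 14.1430

Derivation:
Step 0: x=[3.0000 7.0000 11.0000 14.0000] v=[0.0000 -1.0000 0.0000 0.0000]
Step 1: x=[3.0000 6.9000 10.9900 14.0100] v=[0.0000 -1.0000 -0.1000 0.1000]
Step 2: x=[2.9990 6.8019 10.9693 14.0298] v=[-0.0100 -0.9810 -0.2070 0.1980]
Step 3: x=[2.9960 6.7074 10.9375 14.0590] v=[-0.0297 -0.9446 -0.3177 0.2920]
Step 4: x=[2.9901 6.6181 10.8946 14.0970] v=[-0.0586 -0.8927 -0.4286 0.3799]
Step 5: x=[2.9805 6.5353 10.8410 14.1430] v=[-0.0958 -0.8279 -0.5360 0.4597]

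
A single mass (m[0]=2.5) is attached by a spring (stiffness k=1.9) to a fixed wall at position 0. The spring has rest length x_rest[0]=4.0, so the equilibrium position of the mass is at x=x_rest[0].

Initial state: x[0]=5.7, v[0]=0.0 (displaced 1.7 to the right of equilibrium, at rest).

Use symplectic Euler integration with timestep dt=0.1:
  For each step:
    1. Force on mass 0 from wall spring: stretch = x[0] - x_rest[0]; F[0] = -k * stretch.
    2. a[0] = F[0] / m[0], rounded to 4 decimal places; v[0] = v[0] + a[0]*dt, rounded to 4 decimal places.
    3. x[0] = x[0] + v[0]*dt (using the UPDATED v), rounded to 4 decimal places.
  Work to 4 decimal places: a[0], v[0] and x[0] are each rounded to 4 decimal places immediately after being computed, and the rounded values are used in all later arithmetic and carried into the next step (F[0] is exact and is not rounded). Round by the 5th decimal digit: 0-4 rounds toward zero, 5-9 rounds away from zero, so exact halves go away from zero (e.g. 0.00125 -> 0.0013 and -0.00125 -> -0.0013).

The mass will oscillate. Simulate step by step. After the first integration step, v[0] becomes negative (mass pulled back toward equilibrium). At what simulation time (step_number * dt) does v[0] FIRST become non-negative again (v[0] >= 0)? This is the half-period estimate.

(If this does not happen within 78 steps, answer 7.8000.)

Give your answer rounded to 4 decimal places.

Answer: 3.7000

Derivation:
Step 0: x=[5.7000] v=[0.0000]
Step 1: x=[5.6871] v=[-0.1292]
Step 2: x=[5.6614] v=[-0.2574]
Step 3: x=[5.6230] v=[-0.3837]
Step 4: x=[5.5723] v=[-0.5071]
Step 5: x=[5.5096] v=[-0.6266]
Step 6: x=[5.4355] v=[-0.7413]
Step 7: x=[5.3505] v=[-0.8504]
Step 8: x=[5.2552] v=[-0.9530]
Step 9: x=[5.1504] v=[-1.0484]
Step 10: x=[5.0368] v=[-1.1358]
Step 11: x=[4.9153] v=[-1.2146]
Step 12: x=[4.7869] v=[-1.2842]
Step 13: x=[4.6525] v=[-1.3440]
Step 14: x=[4.5131] v=[-1.3936]
Step 15: x=[4.3698] v=[-1.4326]
Step 16: x=[4.2237] v=[-1.4607]
Step 17: x=[4.0759] v=[-1.4777]
Step 18: x=[3.9276] v=[-1.4835]
Step 19: x=[3.7798] v=[-1.4780]
Step 20: x=[3.6337] v=[-1.4613]
Step 21: x=[3.4904] v=[-1.4335]
Step 22: x=[3.3509] v=[-1.3948]
Step 23: x=[3.2164] v=[-1.3455]
Step 24: x=[3.0878] v=[-1.2860]
Step 25: x=[2.9661] v=[-1.2167]
Step 26: x=[2.8523] v=[-1.1381]
Step 27: x=[2.7472] v=[-1.0509]
Step 28: x=[2.6516] v=[-0.9557]
Step 29: x=[2.5663] v=[-0.8532]
Step 30: x=[2.4919] v=[-0.7442]
Step 31: x=[2.4289] v=[-0.6296]
Step 32: x=[2.3779] v=[-0.5102]
Step 33: x=[2.3392] v=[-0.3869]
Step 34: x=[2.3131] v=[-0.2607]
Step 35: x=[2.2999] v=[-0.1325]
Step 36: x=[2.2996] v=[-0.0033]
Step 37: x=[2.3122] v=[0.1259]
First v>=0 after going negative at step 37, time=3.7000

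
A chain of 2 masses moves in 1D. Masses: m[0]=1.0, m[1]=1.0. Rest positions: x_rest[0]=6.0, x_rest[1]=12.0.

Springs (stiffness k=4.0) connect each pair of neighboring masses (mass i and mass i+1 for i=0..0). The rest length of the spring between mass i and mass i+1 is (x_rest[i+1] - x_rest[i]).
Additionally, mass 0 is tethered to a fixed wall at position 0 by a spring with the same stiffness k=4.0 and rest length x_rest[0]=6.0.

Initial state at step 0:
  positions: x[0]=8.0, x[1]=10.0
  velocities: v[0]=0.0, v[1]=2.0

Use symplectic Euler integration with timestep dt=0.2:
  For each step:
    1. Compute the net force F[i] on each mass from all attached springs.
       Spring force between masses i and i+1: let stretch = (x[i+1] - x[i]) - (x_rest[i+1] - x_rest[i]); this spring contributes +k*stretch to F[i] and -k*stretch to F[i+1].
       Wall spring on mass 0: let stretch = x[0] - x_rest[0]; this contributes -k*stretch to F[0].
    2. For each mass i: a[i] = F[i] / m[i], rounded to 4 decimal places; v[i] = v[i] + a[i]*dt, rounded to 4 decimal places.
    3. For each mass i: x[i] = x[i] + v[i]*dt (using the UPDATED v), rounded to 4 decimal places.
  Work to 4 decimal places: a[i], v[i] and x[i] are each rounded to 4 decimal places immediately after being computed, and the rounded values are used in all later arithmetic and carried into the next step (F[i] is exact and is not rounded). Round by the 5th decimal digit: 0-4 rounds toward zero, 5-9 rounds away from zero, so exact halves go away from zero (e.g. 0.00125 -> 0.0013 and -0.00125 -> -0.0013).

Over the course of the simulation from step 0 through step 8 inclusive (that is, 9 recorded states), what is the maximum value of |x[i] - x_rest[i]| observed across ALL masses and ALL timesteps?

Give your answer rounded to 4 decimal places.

Answer: 3.0142

Derivation:
Step 0: x=[8.0000 10.0000] v=[0.0000 2.0000]
Step 1: x=[7.0400 11.0400] v=[-4.8000 5.2000]
Step 2: x=[5.5936 12.4000] v=[-7.2320 6.8000]
Step 3: x=[4.3412 13.6310] v=[-6.2618 6.1549]
Step 4: x=[3.8806 14.3356] v=[-2.3029 3.5231]
Step 5: x=[4.4719 14.3274] v=[2.9566 -0.0409]
Step 6: x=[5.9246 13.7023] v=[7.2635 -3.1253]
Step 7: x=[7.6738 12.7928] v=[8.7460 -4.5475]
Step 8: x=[9.0142 12.0243] v=[6.7022 -3.8427]
Max displacement = 3.0142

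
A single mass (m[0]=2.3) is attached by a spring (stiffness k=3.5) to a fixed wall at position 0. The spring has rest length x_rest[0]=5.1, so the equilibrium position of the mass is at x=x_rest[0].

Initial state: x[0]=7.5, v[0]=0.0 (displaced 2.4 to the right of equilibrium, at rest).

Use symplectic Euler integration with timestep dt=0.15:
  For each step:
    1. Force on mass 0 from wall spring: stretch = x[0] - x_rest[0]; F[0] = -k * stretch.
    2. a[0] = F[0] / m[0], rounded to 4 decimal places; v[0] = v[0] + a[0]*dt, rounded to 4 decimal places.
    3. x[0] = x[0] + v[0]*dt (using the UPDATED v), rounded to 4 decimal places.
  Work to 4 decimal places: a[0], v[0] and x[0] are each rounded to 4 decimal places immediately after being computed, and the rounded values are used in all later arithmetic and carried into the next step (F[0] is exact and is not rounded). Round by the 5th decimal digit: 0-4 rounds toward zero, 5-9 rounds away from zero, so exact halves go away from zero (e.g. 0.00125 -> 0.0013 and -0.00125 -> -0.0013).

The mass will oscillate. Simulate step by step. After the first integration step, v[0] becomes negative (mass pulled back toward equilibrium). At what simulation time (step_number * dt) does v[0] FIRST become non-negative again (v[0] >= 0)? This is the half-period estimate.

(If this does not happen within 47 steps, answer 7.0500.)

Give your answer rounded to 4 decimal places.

Answer: 2.5500

Derivation:
Step 0: x=[7.5000] v=[0.0000]
Step 1: x=[7.4178] v=[-0.5478]
Step 2: x=[7.2563] v=[-1.0769]
Step 3: x=[7.0209] v=[-1.5691]
Step 4: x=[6.7198] v=[-2.0076]
Step 5: x=[6.3632] v=[-2.3773]
Step 6: x=[5.9634] v=[-2.6656]
Step 7: x=[5.5340] v=[-2.8627]
Step 8: x=[5.0897] v=[-2.9618]
Step 9: x=[4.6458] v=[-2.9594]
Step 10: x=[4.2174] v=[-2.8557]
Step 11: x=[3.8193] v=[-2.6542]
Step 12: x=[3.4650] v=[-2.3619]
Step 13: x=[3.1667] v=[-1.9887]
Step 14: x=[2.9346] v=[-1.5474]
Step 15: x=[2.7766] v=[-1.0531]
Step 16: x=[2.6982] v=[-0.5228]
Step 17: x=[2.7020] v=[0.0254]
First v>=0 after going negative at step 17, time=2.5500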